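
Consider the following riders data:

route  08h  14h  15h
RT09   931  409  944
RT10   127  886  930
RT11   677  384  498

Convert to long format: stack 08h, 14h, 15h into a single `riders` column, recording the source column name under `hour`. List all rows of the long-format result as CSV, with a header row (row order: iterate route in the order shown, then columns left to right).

route,hour,riders
RT09,08h,931
RT09,14h,409
RT09,15h,944
RT10,08h,127
RT10,14h,886
RT10,15h,930
RT11,08h,677
RT11,14h,384
RT11,15h,498

Each (route, column) pair becomes one row: 3 × 3 = 9 rows.
For example, (RT09, 08h) → riders=931.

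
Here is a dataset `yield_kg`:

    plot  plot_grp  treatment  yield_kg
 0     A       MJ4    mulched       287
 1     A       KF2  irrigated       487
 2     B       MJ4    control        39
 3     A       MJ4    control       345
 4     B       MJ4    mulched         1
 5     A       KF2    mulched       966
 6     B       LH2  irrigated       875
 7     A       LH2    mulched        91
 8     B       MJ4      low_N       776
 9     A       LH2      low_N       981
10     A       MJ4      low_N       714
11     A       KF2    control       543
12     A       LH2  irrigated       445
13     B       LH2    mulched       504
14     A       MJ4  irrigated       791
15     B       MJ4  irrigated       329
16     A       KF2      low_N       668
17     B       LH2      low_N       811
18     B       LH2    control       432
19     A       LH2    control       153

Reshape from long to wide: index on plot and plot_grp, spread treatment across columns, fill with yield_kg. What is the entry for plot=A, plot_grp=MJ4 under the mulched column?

287

Wide layout: rows indexed by plot and plot_grp, columns are the 4 distinct treatment values (mulched, irrigated, control, low_N).
Cell (plot=A, plot_grp=MJ4, treatment=mulched) draws from the long row where plot=A, plot_grp=MJ4 and treatment=mulched, which has yield_kg=287.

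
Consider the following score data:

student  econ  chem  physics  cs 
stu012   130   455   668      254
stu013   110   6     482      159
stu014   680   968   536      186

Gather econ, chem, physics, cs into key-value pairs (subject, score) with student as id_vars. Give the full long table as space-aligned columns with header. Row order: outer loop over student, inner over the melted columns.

Each (student, column) pair becomes one row: 3 × 4 = 12 rows.
For example, (stu012, econ) → score=130.

student  subject  score
stu012   econ     130  
stu012   chem     455  
stu012   physics  668  
stu012   cs       254  
stu013   econ     110  
stu013   chem     6    
stu013   physics  482  
stu013   cs       159  
stu014   econ     680  
stu014   chem     968  
stu014   physics  536  
stu014   cs       186  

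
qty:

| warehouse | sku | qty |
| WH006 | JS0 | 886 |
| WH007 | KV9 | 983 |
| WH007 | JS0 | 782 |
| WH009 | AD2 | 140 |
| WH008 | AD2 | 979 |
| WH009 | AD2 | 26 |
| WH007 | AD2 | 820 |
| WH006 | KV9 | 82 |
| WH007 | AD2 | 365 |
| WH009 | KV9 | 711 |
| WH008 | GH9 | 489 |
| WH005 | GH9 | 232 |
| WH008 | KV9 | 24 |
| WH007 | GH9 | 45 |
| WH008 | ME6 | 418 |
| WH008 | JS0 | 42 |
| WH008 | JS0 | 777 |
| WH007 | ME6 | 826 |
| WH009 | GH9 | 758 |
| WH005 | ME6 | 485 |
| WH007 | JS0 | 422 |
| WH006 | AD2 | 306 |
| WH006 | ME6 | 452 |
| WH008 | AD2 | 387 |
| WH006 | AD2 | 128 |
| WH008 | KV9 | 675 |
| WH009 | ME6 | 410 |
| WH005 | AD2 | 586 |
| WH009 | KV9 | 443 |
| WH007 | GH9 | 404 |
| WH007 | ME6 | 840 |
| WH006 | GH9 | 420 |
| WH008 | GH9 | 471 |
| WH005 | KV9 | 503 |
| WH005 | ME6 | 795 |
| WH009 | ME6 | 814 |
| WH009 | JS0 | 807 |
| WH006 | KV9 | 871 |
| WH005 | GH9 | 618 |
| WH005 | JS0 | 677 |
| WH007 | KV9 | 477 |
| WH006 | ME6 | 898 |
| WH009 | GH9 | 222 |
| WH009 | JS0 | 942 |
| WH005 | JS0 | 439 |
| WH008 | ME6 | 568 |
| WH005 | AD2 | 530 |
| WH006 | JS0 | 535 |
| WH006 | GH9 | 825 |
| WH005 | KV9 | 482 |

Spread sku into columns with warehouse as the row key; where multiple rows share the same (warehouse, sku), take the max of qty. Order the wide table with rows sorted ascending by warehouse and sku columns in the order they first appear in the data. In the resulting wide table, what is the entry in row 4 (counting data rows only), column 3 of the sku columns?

With rows sorted ascending by warehouse, row 4 is warehouse=WH008. sku columns in first-appearance order: JS0, KV9, AD2, GH9, ME6; column 3 is AD2.
Long rows with warehouse=WH008, sku=AD2: max(979, 387) = 979.

979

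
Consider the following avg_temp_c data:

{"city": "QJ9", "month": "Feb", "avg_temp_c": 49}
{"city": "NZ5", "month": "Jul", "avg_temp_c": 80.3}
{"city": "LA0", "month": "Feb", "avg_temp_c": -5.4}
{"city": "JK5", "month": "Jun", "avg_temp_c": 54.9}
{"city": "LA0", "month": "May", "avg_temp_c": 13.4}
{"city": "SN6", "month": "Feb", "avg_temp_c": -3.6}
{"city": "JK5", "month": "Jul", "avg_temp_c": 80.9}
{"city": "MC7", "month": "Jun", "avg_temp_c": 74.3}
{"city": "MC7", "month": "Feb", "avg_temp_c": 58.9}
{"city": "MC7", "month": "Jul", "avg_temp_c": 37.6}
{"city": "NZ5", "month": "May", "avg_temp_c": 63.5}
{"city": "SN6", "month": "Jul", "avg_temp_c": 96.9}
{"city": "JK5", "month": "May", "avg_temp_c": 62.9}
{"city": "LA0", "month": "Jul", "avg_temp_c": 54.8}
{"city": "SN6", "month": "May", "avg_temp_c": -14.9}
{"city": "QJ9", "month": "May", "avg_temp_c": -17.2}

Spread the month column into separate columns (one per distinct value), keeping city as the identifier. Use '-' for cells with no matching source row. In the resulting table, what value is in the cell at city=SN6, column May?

The long row with city=SN6, month=May has avg_temp_c=-14.9.

-14.9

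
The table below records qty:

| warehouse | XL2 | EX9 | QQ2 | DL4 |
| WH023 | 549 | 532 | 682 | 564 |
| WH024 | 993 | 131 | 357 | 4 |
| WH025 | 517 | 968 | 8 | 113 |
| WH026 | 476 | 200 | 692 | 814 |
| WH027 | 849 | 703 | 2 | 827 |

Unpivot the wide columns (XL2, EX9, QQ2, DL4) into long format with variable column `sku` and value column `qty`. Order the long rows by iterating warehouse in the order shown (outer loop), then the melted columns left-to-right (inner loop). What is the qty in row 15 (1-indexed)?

20 rows total (5 × 4). Row 15: index ⌊(15-1)/4⌋ = 3 into warehouse → WH026; (15-1) mod 4 = 2 into the melted columns → QQ2.
So row 15 is (WH026, QQ2, 692); qty = 692.

692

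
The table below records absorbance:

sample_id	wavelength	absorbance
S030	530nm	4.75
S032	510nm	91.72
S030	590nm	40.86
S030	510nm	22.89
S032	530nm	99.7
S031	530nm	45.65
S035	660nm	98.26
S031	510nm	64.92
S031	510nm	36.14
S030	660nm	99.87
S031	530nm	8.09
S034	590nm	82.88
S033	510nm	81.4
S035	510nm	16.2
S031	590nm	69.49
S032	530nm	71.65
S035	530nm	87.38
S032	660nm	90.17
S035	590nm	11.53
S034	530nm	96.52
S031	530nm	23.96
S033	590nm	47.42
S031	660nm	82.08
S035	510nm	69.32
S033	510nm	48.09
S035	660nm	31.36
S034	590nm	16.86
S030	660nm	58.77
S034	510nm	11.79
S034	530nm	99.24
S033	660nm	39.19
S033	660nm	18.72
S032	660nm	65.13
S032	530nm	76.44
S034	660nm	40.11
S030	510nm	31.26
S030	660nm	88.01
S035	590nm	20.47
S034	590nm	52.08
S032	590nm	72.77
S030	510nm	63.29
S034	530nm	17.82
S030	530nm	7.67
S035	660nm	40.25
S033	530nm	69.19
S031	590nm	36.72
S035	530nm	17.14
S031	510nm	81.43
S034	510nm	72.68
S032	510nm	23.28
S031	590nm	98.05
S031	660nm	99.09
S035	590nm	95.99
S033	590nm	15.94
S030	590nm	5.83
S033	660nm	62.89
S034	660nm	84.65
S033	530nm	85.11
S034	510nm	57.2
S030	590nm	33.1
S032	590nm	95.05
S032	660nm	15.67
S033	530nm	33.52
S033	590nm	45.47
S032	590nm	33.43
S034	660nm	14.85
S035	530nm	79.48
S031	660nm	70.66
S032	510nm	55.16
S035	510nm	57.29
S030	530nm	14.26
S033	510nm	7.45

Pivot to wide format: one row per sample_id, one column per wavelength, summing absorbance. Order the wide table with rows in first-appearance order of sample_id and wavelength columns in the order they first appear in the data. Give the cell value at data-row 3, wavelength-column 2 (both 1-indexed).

182.49

With rows in first-appearance order of sample_id, row 3 is sample_id=S031. wavelength columns in first-appearance order: 530nm, 510nm, 590nm, 660nm; column 2 is 510nm.
Long rows with sample_id=S031, wavelength=510nm: 64.92 + 36.14 + 81.43 = 182.49.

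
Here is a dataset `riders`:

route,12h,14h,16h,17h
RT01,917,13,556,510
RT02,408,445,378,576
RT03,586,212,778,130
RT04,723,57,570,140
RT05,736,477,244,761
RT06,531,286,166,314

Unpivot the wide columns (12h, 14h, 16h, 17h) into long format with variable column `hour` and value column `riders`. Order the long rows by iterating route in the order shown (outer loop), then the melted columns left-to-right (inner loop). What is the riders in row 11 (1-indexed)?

778

24 rows total (6 × 4). Row 11: index ⌊(11-1)/4⌋ = 2 into route → RT03; (11-1) mod 4 = 2 into the melted columns → 16h.
So row 11 is (RT03, 16h, 778); riders = 778.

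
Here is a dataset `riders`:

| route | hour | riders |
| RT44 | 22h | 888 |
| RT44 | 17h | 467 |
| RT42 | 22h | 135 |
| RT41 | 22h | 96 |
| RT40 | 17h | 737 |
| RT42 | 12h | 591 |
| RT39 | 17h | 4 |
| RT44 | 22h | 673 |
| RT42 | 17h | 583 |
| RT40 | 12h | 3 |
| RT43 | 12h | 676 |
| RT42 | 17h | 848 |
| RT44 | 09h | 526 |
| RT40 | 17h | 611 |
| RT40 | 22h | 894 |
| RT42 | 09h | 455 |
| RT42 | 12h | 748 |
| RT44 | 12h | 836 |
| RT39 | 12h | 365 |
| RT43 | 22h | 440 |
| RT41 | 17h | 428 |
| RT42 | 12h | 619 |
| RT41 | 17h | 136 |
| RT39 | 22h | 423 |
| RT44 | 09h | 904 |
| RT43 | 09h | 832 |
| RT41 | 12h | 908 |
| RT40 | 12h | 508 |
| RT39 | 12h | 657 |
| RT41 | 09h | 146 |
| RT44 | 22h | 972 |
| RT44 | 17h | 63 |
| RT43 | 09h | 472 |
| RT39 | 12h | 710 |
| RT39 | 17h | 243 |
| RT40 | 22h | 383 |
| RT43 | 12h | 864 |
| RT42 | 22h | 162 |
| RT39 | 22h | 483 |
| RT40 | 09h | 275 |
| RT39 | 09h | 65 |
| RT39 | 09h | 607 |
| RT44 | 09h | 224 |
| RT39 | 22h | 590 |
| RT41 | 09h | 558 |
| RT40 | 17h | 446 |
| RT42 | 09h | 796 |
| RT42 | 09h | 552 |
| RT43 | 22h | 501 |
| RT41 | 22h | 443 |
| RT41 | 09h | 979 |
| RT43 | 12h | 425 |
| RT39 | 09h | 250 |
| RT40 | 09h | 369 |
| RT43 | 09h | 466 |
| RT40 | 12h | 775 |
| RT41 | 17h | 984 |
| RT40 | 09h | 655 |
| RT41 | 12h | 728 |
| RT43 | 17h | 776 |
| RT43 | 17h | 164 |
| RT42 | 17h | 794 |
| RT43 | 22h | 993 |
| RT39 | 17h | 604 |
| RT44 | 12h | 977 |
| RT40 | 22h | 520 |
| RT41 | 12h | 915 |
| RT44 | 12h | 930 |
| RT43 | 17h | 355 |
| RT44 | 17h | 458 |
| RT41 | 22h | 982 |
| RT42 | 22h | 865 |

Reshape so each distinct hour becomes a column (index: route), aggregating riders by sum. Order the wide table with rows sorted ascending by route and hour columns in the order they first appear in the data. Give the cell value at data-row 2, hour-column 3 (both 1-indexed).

1286

With rows sorted ascending by route, row 2 is route=RT40. hour columns in first-appearance order: 22h, 17h, 12h, 09h; column 3 is 12h.
Long rows with route=RT40, hour=12h: 3 + 508 + 775 = 1286.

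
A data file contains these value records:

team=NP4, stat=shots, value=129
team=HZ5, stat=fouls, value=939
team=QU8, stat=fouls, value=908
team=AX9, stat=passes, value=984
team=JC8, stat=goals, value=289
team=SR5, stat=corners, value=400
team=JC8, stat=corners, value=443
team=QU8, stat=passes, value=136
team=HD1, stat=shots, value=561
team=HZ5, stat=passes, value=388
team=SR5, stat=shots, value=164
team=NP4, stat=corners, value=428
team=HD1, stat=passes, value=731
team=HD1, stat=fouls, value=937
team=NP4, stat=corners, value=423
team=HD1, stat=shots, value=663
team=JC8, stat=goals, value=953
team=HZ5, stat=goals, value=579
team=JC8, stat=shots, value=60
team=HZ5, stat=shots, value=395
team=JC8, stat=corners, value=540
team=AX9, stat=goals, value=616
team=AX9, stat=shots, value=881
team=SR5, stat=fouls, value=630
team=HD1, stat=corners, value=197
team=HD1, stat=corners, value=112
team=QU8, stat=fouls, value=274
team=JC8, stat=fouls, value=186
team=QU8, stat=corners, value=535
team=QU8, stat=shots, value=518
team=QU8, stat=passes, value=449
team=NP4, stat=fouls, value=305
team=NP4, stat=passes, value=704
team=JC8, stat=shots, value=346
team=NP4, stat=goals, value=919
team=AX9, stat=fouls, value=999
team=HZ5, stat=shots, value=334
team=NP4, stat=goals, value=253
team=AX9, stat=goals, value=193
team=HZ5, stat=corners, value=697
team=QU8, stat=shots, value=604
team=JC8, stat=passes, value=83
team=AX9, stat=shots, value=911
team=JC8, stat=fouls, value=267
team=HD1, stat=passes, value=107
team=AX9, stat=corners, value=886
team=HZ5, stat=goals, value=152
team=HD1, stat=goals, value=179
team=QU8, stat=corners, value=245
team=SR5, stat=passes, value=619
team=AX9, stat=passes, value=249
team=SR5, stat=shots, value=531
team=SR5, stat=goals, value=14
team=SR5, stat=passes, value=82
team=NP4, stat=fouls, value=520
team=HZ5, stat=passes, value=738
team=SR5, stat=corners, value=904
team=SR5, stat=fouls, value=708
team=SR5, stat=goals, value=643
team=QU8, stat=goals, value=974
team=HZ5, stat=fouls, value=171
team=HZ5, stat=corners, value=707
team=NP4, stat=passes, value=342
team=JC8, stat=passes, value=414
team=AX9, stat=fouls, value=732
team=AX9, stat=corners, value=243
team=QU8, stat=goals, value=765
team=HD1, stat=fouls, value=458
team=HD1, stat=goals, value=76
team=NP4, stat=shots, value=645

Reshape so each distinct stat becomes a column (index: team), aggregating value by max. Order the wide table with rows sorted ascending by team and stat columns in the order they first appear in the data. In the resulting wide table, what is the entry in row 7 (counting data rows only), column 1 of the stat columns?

531

With rows sorted ascending by team, row 7 is team=SR5. stat columns in first-appearance order: shots, fouls, passes, goals, corners; column 1 is shots.
Long rows with team=SR5, stat=shots: max(164, 531) = 531.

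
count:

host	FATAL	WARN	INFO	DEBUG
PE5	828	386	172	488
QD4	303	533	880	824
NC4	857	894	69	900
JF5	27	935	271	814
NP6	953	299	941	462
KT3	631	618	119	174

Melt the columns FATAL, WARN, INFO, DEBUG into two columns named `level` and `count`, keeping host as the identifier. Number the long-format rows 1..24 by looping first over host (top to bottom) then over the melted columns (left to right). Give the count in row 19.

24 rows total (6 × 4). Row 19: index ⌊(19-1)/4⌋ = 4 into host → NP6; (19-1) mod 4 = 2 into the melted columns → INFO.
So row 19 is (NP6, INFO, 941); count = 941.

941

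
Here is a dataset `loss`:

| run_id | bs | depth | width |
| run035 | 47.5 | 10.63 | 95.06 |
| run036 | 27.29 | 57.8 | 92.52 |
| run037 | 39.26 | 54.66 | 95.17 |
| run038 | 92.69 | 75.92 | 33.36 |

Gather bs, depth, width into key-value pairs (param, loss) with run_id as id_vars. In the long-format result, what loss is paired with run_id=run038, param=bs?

Unpivoting turns each (run_id, wide-column) pair into one long row.
The wide cell at row run038, column bs holds 92.69, so the long row (run038, bs) has loss=92.69.

92.69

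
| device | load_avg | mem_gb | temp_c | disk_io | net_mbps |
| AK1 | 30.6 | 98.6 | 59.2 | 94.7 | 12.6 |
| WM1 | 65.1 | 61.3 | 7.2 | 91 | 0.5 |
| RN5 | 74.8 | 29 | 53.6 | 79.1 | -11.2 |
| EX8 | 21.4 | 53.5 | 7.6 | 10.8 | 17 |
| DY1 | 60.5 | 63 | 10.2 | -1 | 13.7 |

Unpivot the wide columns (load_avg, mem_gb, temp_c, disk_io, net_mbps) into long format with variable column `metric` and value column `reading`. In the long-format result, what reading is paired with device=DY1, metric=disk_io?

Unpivoting turns each (device, wide-column) pair into one long row.
The wide cell at row DY1, column disk_io holds -1, so the long row (DY1, disk_io) has reading=-1.

-1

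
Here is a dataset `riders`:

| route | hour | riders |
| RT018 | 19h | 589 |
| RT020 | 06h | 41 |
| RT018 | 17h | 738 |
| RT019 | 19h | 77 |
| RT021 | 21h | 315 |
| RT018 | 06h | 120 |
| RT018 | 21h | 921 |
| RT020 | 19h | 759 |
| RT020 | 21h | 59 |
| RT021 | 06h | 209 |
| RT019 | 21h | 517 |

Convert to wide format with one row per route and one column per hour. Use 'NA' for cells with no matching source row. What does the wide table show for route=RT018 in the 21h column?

921

The long row with route=RT018, hour=21h has riders=921.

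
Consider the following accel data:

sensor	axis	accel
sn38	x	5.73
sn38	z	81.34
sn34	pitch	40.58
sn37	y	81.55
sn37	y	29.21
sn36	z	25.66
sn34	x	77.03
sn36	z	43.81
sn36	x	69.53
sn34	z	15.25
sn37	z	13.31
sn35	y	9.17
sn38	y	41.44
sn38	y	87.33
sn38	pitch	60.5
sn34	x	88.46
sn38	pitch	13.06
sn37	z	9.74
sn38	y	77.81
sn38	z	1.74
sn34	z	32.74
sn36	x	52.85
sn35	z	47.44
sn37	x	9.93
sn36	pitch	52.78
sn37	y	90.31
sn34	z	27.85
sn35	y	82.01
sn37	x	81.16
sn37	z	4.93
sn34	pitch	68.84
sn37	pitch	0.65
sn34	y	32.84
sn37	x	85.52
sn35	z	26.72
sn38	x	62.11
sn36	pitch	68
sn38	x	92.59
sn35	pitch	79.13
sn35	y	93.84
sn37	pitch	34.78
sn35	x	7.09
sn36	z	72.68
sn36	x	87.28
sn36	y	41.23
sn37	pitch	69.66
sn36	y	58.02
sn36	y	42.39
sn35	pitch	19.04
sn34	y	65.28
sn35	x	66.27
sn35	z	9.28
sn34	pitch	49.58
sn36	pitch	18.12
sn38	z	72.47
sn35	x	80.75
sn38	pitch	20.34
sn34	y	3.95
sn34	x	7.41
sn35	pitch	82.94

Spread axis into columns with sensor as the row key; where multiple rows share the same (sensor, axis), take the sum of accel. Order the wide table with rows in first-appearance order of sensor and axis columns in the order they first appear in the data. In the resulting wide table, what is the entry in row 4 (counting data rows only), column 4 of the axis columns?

With rows in first-appearance order of sensor, row 4 is sensor=sn36. axis columns in first-appearance order: x, z, pitch, y; column 4 is y.
Long rows with sensor=sn36, axis=y: 41.23 + 58.02 + 42.39 = 141.64.

141.64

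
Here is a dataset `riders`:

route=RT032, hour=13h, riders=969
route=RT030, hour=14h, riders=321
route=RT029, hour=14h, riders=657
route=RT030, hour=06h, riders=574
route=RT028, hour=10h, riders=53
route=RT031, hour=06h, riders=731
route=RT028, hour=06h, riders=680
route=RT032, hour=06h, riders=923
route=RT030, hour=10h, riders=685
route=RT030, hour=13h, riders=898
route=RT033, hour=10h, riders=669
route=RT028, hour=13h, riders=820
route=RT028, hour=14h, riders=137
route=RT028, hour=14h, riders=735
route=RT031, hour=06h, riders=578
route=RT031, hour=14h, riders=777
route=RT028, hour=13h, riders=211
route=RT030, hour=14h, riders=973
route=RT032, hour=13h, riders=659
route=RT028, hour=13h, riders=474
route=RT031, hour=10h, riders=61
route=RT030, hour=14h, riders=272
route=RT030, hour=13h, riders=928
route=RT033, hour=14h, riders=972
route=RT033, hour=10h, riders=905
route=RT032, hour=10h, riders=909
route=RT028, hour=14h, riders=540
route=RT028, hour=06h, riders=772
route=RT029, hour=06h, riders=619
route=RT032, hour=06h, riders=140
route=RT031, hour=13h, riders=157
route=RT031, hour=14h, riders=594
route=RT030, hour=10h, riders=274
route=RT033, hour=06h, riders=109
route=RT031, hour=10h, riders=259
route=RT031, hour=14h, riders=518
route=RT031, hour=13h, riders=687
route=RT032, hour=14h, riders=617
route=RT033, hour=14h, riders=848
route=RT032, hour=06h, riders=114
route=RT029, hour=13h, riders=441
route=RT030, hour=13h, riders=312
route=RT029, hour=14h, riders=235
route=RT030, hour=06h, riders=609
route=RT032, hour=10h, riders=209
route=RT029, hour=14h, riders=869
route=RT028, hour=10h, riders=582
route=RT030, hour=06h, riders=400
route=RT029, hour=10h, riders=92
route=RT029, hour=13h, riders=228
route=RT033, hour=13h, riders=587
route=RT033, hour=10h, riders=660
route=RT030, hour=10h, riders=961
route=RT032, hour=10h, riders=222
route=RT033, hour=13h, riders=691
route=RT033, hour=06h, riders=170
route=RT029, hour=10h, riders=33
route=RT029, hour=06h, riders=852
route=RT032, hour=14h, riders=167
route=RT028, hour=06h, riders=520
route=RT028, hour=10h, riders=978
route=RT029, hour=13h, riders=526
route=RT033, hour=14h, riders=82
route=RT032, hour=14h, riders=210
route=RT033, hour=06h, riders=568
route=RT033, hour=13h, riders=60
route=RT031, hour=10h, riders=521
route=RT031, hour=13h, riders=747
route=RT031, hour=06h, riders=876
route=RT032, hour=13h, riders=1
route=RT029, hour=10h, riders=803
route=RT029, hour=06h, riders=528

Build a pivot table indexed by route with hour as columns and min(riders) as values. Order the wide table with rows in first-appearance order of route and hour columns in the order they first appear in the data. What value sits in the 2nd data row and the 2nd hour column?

With rows in first-appearance order of route, row 2 is route=RT030. hour columns in first-appearance order: 13h, 14h, 06h, 10h; column 2 is 14h.
Long rows with route=RT030, hour=14h: min(321, 973, 272) = 272.

272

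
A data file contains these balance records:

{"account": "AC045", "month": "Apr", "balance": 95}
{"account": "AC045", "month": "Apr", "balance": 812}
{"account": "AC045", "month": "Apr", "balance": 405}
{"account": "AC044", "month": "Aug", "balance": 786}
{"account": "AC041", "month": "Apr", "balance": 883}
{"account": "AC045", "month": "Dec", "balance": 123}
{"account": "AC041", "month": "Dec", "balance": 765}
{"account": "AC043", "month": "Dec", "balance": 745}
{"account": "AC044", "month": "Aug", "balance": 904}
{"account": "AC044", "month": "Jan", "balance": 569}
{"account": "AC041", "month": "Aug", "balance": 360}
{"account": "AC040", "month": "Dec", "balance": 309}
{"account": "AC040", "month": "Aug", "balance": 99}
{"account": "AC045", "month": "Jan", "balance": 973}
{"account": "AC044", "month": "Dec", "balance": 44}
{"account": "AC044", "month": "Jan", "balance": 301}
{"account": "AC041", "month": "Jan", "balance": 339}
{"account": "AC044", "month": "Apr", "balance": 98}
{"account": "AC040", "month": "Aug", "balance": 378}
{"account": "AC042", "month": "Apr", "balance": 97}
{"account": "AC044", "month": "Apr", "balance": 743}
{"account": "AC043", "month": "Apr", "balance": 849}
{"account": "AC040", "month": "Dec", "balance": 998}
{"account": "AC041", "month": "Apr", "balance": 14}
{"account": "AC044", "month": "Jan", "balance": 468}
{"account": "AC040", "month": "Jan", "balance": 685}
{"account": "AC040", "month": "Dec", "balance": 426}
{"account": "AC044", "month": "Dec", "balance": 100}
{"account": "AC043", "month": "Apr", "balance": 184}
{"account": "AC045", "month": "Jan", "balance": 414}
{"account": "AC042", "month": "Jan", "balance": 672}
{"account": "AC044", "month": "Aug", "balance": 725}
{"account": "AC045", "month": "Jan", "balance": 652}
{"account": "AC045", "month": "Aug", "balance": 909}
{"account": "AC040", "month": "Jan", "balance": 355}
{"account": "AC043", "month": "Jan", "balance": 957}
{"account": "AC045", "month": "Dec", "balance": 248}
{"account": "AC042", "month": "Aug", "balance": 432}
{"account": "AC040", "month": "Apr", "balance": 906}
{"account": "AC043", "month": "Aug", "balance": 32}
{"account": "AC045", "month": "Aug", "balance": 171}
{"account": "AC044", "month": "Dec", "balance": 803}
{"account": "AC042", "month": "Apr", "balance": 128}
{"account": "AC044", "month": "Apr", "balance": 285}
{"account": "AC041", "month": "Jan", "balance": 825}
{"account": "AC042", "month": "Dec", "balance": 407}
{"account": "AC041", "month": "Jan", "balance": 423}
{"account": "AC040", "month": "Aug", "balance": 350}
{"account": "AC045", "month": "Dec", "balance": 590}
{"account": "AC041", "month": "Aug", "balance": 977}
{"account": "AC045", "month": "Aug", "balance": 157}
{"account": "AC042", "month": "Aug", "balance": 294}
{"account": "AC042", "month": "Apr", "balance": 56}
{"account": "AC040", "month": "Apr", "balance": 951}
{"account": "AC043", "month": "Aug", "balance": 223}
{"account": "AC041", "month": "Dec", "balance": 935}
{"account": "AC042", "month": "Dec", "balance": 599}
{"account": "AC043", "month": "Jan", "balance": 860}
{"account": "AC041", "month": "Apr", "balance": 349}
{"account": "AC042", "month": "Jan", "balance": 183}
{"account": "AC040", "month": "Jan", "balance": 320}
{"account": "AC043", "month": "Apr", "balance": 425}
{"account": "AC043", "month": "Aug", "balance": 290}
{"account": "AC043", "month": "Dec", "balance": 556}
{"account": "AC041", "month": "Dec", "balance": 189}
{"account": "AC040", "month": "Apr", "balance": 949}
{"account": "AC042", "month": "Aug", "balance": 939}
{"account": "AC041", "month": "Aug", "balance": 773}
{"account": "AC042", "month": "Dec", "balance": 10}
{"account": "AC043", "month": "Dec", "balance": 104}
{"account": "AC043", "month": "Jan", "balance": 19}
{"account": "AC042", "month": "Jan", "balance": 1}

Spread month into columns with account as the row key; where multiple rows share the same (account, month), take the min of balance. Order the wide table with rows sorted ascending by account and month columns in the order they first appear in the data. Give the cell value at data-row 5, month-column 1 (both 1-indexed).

With rows sorted ascending by account, row 5 is account=AC044. month columns in first-appearance order: Apr, Aug, Dec, Jan; column 1 is Apr.
Long rows with account=AC044, month=Apr: min(98, 743, 285) = 98.

98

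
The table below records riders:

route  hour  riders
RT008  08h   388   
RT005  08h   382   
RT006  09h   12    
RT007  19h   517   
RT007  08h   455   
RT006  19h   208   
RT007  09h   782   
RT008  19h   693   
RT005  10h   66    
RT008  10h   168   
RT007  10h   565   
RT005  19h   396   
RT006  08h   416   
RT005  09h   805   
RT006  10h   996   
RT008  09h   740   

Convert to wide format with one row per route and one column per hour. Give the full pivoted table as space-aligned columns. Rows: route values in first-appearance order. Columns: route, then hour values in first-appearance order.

route  08h  09h  19h  10h
RT008  388  740  693  168
RT005  382  805  396  66 
RT006  416  12   208  996
RT007  455  782  517  565

Columns: route plus the 4 distinct hour values (08h, 09h, 19h, 10h).
For example, row RT008 column 08h takes riders=388 from the long row (RT008, 08h).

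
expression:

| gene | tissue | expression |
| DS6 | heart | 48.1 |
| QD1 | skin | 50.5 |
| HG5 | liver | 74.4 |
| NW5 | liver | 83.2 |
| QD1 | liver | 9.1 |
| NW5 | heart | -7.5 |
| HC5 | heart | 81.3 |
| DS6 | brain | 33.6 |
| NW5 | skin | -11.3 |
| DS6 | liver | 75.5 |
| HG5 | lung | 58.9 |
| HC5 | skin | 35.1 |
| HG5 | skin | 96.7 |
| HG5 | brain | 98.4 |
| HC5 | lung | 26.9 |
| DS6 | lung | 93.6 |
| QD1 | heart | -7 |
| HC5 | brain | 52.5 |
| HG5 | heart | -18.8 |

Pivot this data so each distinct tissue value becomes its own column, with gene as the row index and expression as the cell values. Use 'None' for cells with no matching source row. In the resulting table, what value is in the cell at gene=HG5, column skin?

96.7

The long row with gene=HG5, tissue=skin has expression=96.7.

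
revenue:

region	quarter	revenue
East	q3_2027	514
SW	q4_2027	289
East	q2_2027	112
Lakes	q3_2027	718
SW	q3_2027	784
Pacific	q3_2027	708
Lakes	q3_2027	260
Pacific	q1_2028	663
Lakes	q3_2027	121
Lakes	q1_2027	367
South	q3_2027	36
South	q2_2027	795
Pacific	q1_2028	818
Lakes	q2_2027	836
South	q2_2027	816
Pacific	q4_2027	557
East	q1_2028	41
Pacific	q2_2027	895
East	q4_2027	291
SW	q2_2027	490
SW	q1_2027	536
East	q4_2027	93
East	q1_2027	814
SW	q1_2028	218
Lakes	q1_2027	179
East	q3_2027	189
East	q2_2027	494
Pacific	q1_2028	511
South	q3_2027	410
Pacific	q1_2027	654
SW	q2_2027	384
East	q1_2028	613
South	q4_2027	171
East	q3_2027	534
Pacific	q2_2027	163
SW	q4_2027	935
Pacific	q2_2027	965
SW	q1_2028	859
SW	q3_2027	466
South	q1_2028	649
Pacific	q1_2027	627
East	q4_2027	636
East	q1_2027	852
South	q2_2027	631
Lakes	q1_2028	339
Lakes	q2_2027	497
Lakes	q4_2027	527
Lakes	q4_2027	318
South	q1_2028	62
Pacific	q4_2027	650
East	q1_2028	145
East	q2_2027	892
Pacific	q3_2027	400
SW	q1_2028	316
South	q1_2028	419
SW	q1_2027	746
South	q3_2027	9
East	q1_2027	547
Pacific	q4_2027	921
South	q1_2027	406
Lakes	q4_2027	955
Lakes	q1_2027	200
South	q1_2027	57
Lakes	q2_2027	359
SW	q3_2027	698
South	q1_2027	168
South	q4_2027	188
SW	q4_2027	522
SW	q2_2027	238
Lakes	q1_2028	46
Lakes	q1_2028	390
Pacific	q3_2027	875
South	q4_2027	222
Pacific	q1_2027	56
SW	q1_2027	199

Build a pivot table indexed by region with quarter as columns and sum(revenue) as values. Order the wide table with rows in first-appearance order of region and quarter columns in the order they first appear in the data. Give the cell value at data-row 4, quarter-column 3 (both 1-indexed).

With rows in first-appearance order of region, row 4 is region=Pacific. quarter columns in first-appearance order: q3_2027, q4_2027, q2_2027, q1_2028, q1_2027; column 3 is q2_2027.
Long rows with region=Pacific, quarter=q2_2027: 895 + 163 + 965 = 2023.

2023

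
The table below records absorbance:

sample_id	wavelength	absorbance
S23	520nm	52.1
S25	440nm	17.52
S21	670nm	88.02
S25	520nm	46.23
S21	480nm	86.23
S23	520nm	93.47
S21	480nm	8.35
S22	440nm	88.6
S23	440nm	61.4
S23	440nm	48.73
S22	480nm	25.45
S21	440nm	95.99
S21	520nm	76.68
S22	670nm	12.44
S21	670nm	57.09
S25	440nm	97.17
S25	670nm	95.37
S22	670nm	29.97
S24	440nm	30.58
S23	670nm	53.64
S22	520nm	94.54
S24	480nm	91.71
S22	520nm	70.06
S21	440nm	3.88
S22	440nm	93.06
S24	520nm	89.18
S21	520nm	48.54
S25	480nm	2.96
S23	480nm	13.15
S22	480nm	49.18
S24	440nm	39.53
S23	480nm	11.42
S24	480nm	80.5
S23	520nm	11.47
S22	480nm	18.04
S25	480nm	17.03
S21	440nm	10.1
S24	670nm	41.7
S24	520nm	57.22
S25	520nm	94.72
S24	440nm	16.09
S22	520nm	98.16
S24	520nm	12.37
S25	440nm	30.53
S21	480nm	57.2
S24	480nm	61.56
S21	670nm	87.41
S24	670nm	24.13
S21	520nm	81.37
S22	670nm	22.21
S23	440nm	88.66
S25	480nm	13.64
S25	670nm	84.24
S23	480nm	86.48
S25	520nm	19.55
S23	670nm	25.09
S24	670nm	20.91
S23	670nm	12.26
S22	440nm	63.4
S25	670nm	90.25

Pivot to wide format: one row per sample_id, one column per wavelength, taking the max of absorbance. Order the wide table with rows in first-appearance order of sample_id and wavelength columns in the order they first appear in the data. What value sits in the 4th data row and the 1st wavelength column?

With rows in first-appearance order of sample_id, row 4 is sample_id=S22. wavelength columns in first-appearance order: 520nm, 440nm, 670nm, 480nm; column 1 is 520nm.
Long rows with sample_id=S22, wavelength=520nm: max(94.54, 70.06, 98.16) = 98.16.

98.16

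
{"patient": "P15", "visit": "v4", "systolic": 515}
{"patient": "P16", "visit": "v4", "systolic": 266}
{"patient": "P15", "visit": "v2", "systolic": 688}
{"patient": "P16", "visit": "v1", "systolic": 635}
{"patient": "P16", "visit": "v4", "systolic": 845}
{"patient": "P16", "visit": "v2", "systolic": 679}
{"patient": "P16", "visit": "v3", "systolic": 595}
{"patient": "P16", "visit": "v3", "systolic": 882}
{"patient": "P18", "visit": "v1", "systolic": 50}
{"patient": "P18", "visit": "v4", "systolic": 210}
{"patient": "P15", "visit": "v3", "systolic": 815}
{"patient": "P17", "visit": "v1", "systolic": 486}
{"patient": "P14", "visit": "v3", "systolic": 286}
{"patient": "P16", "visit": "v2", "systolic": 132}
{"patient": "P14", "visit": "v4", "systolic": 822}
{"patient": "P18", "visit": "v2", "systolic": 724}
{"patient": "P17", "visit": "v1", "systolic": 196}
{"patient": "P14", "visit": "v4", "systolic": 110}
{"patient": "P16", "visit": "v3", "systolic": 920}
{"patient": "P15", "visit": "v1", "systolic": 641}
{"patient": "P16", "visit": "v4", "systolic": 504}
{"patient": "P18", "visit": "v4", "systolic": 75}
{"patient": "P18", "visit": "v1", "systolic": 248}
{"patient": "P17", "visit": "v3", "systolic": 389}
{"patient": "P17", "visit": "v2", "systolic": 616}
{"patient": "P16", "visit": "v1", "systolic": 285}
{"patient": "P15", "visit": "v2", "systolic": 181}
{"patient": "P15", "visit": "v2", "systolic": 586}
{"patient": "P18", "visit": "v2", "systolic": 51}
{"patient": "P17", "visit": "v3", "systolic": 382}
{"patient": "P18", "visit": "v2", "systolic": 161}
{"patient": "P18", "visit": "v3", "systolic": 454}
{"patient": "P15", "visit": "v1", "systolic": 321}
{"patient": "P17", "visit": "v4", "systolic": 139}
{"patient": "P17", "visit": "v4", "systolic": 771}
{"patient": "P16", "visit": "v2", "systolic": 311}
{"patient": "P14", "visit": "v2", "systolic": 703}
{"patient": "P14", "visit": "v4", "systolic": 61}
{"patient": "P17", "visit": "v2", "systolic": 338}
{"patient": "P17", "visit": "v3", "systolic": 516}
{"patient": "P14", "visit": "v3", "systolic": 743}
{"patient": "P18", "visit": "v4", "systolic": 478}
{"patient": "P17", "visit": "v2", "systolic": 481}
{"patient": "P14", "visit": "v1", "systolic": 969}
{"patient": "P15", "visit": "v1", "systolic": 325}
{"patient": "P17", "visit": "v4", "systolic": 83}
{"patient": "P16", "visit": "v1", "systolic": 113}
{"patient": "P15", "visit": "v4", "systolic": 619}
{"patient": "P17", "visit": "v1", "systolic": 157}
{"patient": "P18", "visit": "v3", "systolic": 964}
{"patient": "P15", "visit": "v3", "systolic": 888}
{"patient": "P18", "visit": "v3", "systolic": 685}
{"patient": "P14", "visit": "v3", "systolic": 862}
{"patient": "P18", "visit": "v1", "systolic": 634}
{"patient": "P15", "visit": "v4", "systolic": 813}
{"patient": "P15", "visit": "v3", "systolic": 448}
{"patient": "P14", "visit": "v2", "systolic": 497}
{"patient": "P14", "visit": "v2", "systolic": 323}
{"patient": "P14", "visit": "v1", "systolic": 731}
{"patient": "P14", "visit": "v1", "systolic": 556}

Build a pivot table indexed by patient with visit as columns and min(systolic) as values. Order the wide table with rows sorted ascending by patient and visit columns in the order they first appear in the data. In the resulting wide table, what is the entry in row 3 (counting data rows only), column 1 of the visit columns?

With rows sorted ascending by patient, row 3 is patient=P16. visit columns in first-appearance order: v4, v2, v1, v3; column 1 is v4.
Long rows with patient=P16, visit=v4: min(266, 845, 504) = 266.

266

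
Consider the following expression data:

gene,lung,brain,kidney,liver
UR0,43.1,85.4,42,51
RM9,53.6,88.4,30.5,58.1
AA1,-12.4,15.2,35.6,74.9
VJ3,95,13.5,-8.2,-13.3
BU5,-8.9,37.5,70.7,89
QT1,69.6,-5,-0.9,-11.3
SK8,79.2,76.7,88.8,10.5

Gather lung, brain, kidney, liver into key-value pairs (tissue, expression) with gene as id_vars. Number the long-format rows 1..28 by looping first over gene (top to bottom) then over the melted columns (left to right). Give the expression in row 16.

-13.3

28 rows total (7 × 4). Row 16: index ⌊(16-1)/4⌋ = 3 into gene → VJ3; (16-1) mod 4 = 3 into the melted columns → liver.
So row 16 is (VJ3, liver, -13.3); expression = -13.3.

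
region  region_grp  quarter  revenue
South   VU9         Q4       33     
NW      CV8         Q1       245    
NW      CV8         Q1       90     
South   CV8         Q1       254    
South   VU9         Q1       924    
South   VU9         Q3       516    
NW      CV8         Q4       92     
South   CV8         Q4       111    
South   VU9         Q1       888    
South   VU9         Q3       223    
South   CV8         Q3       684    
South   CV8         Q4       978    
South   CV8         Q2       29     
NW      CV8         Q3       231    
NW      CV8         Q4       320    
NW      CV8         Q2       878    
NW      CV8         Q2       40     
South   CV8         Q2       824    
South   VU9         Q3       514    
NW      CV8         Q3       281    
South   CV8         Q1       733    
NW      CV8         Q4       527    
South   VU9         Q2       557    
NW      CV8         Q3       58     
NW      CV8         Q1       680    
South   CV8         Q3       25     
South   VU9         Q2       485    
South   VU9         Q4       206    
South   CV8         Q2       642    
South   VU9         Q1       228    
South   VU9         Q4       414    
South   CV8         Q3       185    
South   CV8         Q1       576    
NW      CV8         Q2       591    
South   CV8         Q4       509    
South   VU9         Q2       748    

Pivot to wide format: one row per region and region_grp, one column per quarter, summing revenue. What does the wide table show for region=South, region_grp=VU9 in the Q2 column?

1790

Rows with region=South, region_grp=VU9 and quarter=Q2: revenue values are 557, 485, 748.
557 + 485 + 748 = 1790.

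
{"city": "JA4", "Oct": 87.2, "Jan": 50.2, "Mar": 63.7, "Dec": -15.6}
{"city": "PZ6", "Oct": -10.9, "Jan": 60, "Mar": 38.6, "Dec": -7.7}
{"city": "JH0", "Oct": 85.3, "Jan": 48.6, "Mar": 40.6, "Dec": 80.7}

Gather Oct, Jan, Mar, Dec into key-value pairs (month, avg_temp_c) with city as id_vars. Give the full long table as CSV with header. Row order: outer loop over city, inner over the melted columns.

Each (city, column) pair becomes one row: 3 × 4 = 12 rows.
For example, (JA4, Oct) → avg_temp_c=87.2.

city,month,avg_temp_c
JA4,Oct,87.2
JA4,Jan,50.2
JA4,Mar,63.7
JA4,Dec,-15.6
PZ6,Oct,-10.9
PZ6,Jan,60
PZ6,Mar,38.6
PZ6,Dec,-7.7
JH0,Oct,85.3
JH0,Jan,48.6
JH0,Mar,40.6
JH0,Dec,80.7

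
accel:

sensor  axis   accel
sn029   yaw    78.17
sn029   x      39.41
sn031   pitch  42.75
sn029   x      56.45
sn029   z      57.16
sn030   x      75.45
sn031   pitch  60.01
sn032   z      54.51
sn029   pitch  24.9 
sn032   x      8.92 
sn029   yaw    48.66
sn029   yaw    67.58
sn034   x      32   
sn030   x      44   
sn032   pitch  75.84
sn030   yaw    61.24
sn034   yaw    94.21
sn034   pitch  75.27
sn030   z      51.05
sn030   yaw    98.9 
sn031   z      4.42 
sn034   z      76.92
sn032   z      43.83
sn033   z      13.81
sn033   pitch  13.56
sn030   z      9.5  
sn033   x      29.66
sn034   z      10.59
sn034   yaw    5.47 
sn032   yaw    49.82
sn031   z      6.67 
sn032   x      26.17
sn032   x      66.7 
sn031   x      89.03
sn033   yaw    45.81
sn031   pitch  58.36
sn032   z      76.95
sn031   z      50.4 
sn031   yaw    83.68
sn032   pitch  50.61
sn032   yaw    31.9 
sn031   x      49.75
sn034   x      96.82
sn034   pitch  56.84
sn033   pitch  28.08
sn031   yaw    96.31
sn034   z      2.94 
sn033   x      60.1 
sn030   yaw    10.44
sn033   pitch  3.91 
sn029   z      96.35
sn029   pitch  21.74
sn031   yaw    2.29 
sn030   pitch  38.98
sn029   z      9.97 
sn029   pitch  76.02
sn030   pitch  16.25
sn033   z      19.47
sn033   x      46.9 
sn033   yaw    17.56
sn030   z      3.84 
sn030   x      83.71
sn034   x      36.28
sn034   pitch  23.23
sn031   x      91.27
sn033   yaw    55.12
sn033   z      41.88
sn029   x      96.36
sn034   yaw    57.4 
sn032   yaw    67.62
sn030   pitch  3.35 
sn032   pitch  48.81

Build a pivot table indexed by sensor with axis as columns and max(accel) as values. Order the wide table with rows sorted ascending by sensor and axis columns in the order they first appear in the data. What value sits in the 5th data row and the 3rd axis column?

With rows sorted ascending by sensor, row 5 is sensor=sn033. axis columns in first-appearance order: yaw, x, pitch, z; column 3 is pitch.
Long rows with sensor=sn033, axis=pitch: max(13.56, 28.08, 3.91) = 28.08.

28.08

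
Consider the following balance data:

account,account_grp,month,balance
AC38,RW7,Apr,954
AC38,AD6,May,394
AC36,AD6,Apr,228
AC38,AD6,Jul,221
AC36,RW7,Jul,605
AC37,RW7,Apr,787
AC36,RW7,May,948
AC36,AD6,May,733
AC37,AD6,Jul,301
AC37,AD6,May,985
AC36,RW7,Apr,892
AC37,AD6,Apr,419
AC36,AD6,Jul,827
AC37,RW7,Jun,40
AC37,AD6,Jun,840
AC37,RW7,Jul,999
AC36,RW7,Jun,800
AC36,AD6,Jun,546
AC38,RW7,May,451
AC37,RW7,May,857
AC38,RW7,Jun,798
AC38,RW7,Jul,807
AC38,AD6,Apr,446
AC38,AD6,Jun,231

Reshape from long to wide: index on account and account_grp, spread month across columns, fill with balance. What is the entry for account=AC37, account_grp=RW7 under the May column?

857

Wide layout: rows indexed by account and account_grp, columns are the 4 distinct month values (Apr, May, Jul, Jun).
Cell (account=AC37, account_grp=RW7, month=May) draws from the long row where account=AC37, account_grp=RW7 and month=May, which has balance=857.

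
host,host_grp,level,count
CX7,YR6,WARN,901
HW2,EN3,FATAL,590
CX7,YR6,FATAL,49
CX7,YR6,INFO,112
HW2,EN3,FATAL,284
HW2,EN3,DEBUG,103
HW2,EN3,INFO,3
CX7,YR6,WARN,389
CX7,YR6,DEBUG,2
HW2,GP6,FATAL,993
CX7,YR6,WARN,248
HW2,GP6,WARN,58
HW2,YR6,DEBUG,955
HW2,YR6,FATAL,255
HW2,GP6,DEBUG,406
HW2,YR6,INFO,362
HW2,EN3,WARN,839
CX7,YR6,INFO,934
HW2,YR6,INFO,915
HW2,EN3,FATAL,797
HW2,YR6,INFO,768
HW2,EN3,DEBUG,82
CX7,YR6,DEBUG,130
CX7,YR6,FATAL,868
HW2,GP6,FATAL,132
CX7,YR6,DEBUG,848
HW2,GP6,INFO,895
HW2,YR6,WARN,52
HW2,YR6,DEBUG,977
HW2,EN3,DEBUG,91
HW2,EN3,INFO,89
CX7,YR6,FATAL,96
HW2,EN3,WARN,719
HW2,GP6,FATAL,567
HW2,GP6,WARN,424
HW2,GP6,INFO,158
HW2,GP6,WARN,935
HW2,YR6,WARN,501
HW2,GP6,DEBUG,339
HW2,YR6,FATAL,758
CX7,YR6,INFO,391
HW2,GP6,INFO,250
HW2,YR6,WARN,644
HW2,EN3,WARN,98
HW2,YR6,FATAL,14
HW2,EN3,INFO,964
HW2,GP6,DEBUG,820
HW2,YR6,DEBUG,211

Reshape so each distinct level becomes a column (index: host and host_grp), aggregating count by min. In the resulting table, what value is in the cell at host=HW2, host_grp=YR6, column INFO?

Rows with host=HW2, host_grp=YR6 and level=INFO: count values are 362, 915, 768.
min(362, 915, 768) = 362.

362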